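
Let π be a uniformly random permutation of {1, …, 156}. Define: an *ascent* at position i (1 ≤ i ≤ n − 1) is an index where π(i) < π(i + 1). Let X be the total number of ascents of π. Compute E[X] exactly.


Write X = Σ X_I over i = 1, …, 155, with X_I the indicator of one ascent.
There are 155 indicators.
For each fixed i, the pair (π(i), π(i+1)) is a uniformly random ordered pair of distinct values from {1, …, 156}; by symmetry P[π(i) < π(i+1)] = 1/2.
By linearity: E[X] = 155 · (1/2) = (156 − 1) · (1/2) = 155/2 ≈ 77.500000.

E[X] = 155/2 = 77.500000.


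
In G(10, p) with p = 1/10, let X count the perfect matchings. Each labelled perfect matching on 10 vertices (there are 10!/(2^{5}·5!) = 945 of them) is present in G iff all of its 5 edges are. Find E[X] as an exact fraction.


K_10 has 10!/(2^{5}·5!) = 945 labelled perfect matchings.
For each such perfect matching H, let X_H = 1 if all 5 edges of H are present in G. Then P[X_H = 1] = p^{5} = (1/10)^{5} = 1/100000.
Summing the indicators: E[X] = Σ_H E[X_H] = 945 · p^{5} = 945 · 1/100000 = 189/20000.
Numerically: E[X] ≈ 0.00945.

E[X] = 945 · (1/10)^{5} = 189/20000 ≈ 0.00945.


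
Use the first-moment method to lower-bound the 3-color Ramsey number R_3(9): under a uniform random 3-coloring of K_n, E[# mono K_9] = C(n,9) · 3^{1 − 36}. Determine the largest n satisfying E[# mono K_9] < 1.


We need C(n, 9) · 3^{1 − 36} < 1, i.e. C(n, 9) < 3^{36 − 1} = 50031545098999707.
Check values of n near the boundary:
  n = 297: C(297, 9) = 43842345008337645; 43842345008337645 < 50031545098999707? YES
  n = 298: C(298, 9) = 45207677551849890; 45207677551849890 < 50031545098999707? YES
  n = 299: C(299, 9) = 46610674441390059; 46610674441390059 < 50031545098999707? YES
  n = 300: C(300, 9) = 48052241692154700; 48052241692154700 < 50031545098999707? YES
  n = 301: C(301, 9) = 49533303936090975; 49533303936090975 < 50031545098999707? YES
  n = 302: C(302, 9) = 51054804739588650; 51054804739588650 < 50031545098999707? NO
  n = 303: C(303, 9) = 52617706925494425; 52617706925494425 < 50031545098999707? NO
  n = 304: C(304, 9) = 54222992899492560; 54222992899492560 < 50031545098999707? NO
The largest n with C(n, 9) < 50031545098999707 is n = 301 (where E[X] = 16511101312030325/16677181699666569 ≈ 0.9900). Hence R_3(9) > 301, i.e. R_3(9) ≥ 302.

Largest n = 301; hence R_3(9) > 301.


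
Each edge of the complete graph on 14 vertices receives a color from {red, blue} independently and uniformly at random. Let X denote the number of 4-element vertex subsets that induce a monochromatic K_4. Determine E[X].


Let X = Σ_S X_S over the C(14, 4) = 1001 subsets S of size 4, where X_S = 1 if the K_4 on S is monochromatic.
For a fixed S, the K_4 on S has C(4, 2) = 6 edges. P[all 6 edges red] = (1/2)^6, and likewise for blue, so P[monochromatic] = 2·(1/2)^6 = 2^{1 − 6} = 1/32.
By linearity: E[X] = C(14, 4) · 2^{1 − 6} = 1001 · 1/32 = 1001/32.
Numerically: E[X] ≈ 31.2812.

E[X] = C(14,4)·2^(1−C(4,2)) = 1001/32 ≈ 31.2812.


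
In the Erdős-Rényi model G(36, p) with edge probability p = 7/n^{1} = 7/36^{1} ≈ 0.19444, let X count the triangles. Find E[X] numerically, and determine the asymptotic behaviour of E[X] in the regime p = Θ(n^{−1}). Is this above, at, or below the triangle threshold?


Number of potential triangles: C(36, 3) = 7140.
Each occurs with probability p³ ≈ (0.19444)³ ≈ 7.3516804e-03.
By linearity: E[X] = C(36, 3)·p³ ≈ 7140 · 7.3516804e-03 ≈ 52.49100.
Here α = 1, so p = 7/n is exactly at the triangle threshold p ~ 1/n. Asymptotically E[X] → c³/6 = 7³/6 = 343/6 ≈ 57.16667, a bounded constant. In this regime the triangle count is asymptotically Poisson(c³/6).

E[X] ≈ 52.49100; in regime p = Θ(1/n^{1}) E[X] stays bounded (at the triangle threshold p ~ 1/n).


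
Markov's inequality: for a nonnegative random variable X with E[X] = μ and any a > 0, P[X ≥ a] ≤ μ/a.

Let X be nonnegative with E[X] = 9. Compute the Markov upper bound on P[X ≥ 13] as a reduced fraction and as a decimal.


μ = E[X] = 9, a = 13.
Markov: P[X ≥ 13] ≤ μ/a = (9)/13 = 9/13.
Numerically: ≈ 0.692308.
(Since a = 13 > μ = 9.000000, the bound 9/13 is < 1 and informative.)

P[X ≥ 13] ≤ 9/13 ≈ 0.692308.


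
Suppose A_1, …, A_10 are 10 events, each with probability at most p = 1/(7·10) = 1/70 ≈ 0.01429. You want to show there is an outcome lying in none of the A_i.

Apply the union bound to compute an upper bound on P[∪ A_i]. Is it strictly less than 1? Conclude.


Union bound: P[∪_{i=1}^{10} A_i] ≤ Σ_i P[A_i] ≤ 10·p = 10·(1/70) = 1/7.
Numerically: 1/7 ≈ 0.14286.
Is 1/7 < 1? YES.
Since P[∪ A_i] ≤ 1/7 < 1, the complement has P[∩ A_i^c] ≥ 1 − 1/7 = 6/7 > 0, so some outcome avoids every A_i.

10·p = 1/7 ≈ 0.14286; existence CERTIFIED by the union bound.


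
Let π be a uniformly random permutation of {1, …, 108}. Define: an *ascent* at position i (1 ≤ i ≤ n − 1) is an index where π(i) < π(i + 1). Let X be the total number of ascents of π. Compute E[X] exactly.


Write X = Σ X_I over i = 1, …, 107, with X_I the indicator of one ascent.
There are 107 indicators.
For each fixed i, the pair (π(i), π(i+1)) is a uniformly random ordered pair of distinct values from {1, …, 108}; by symmetry P[π(i) < π(i+1)] = 1/2.
By linearity: E[X] = 107 · (1/2) = (108 − 1) · (1/2) = 107/2 ≈ 53.50000.

E[X] = 107/2 = 53.50000.


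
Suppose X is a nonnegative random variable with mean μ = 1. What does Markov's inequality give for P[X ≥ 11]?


μ = E[X] = 1, a = 11.
Markov: P[X ≥ 11] ≤ μ/a = (1)/11 = 1/11.
Numerically: ≈ 0.091.
(Since a = 11 > μ = 1.000, the bound 1/11 is < 1 and informative.)

P[X ≥ 11] ≤ 1/11 ≈ 0.091.


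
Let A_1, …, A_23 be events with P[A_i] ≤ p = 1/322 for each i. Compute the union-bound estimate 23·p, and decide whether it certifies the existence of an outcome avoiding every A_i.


Union bound: P[∪_{i=1}^{23} A_i] ≤ Σ_i P[A_i] ≤ 23·p = 23·(1/322) = 1/14.
Numerically: 1/14 ≈ 0.07143.
Is 1/14 < 1? YES.
Since P[∪ A_i] ≤ 1/14 < 1, the complement has P[∩ A_i^c] ≥ 1 − 1/14 = 13/14 > 0, so some outcome avoids every A_i.

23·p = 1/14 ≈ 0.07143; existence CERTIFIED by the union bound.


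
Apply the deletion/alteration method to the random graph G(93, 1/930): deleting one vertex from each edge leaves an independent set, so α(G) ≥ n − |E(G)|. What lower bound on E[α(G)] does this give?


E[|E(G)|] = C(93, 2)·p = 4278 · (1/930) = 23/5.
E[α(G)] ≥ n − E[|E(G)|] = 93 − 23/5 = 442/5.
Numerically: ≈ 88.400000.
(This is only a lower bound; the true E[α(G)] may be larger.)

E[α(G)] ≥ 442/5 ≈ 88.400000.


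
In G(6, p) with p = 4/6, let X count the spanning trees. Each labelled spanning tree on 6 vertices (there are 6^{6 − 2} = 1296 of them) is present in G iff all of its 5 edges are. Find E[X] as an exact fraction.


K_6 has 6^{6 − 2} = 1296 labelled spanning trees.
For each such spanning tree H, let X_H = 1 if all 5 edges of H are present in G. Then P[X_H = 1] = p^{5} = (2/3)^{5} = 32/243.
Summing the indicators: E[X] = Σ_H E[X_H] = 1296 · p^{5} = 1296 · 32/243 = 512/3.
Numerically: E[X] ≈ 170.67.

E[X] = 1296 · (2/3)^{5} = 512/3 ≈ 170.67.


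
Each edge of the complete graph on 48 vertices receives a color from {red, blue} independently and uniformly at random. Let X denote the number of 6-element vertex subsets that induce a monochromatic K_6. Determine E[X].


Let X = Σ_S X_S over the C(48, 6) = 12271512 subsets S of size 6, where X_S = 1 if the K_6 on S is monochromatic.
For a fixed S, the K_6 on S has C(6, 2) = 15 edges. P[all 15 edges red] = (1/2)^15, and likewise for blue, so P[monochromatic] = 2·(1/2)^15 = 2^{1 − 15} = 1/16384.
Summing: E[X] = C(48, 6) · 2^{1 − 15} = 12271512 · 1/16384 = 1533939/2048.
Numerically: E[X] ≈ 748.9937.

E[X] = C(48,6)·2^(1−C(6,2)) = 1533939/2048 ≈ 748.9937.


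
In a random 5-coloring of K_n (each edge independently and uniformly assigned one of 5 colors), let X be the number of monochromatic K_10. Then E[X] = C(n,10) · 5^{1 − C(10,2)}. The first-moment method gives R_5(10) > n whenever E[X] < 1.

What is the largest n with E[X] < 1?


We need C(n, 10) · 5^{1 − 45} < 1, i.e. C(n, 10) < 5^{45 − 1} = 5684341886080801486968994140625.
Check values of n near the boundary:
  n = 5389: C(5389, 10) = 5645340767466558997768874792926; 5645340767466558997768874792926 < 5684341886080801486968994140625? YES
  n = 5390: C(5390, 10) = 5655833965919099070255434039753; 5655833965919099070255434039753 < 5684341886080801486968994140625? YES
  n = 5391: C(5391, 10) = 5666344714787188828795213697883; 5666344714787188828795213697883 < 5684341886080801486968994140625? YES
  n = 5392: C(5392, 10) = 5676873040158402483252283957448; 5676873040158402483252283957448 < 5684341886080801486968994140625? YES
  n = 5393: C(5393, 10) = 5687418968154238267170642278008; 5687418968154238267170642278008 < 5684341886080801486968994140625? NO
The largest n with C(n, 10) < 5684341886080801486968994140625 is n = 5392 (where E[X] = 5676873040158402483252283957448/5684341886080801486968994140625 ≈ 0.9986861). Hence R_5(10) > 5392, i.e. R_5(10) ≥ 5393.

Largest n = 5392; hence R_5(10) > 5392.


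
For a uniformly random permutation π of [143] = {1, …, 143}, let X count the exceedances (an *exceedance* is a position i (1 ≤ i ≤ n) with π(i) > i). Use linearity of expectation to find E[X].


Write X = Σ_{i=1}^{143} X_i, where X_i = 1_{π(i) > i}.
For each fixed i, π(i) is uniform over {1, …, 143} (marginal of a uniform permutation), so P[π(i) > i] = (n − i)/n. Summing: Σ_{i=1}^{143} (n − i)/n = (0 + 1 + … + 142)/143 = 143(143 − 1)/(2·143) = (143 − 1)/2.
Hence E[X] = Σ_{i=1}^{143} (143 − i)/143 = 71 ≈ 71.000000.

E[X] = 71 = 71.000000.


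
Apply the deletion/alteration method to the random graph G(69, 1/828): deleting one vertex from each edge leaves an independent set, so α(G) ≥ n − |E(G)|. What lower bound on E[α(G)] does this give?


E[|E(G)|] = C(69, 2)·p = 2346 · (1/828) = 17/6.
E[α(G)] ≥ n − E[|E(G)|] = 69 − 17/6 = 397/6.
Numerically: ≈ 66.166667.
(This is only a lower bound; the true E[α(G)] may be larger.)

E[α(G)] ≥ 397/6 ≈ 66.166667.


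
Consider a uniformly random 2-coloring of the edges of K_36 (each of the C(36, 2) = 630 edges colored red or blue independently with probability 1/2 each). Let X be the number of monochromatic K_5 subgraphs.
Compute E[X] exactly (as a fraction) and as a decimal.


Let X = Σ_S X_S over the C(36, 5) = 376992 subsets S of size 5, where X_S = 1 if the K_5 on S is monochromatic.
For a fixed S, the K_5 on S has C(5, 2) = 10 edges. P[all 10 edges red] = (1/2)^10, and likewise for blue, so P[monochromatic] = 2·(1/2)^10 = 2^{1 − 10} = 1/512.
By linearity: E[X] = C(36, 5) · 2^{1 − 10} = 376992 · 1/512 = 11781/16.
Numerically: E[X] ≈ 736.312.

E[X] = C(36,5)·2^(1−C(5,2)) = 11781/16 ≈ 736.312.


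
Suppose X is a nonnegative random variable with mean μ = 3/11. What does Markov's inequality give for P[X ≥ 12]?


μ = E[X] = 3/11, a = 12.
Markov: P[X ≥ 12] ≤ μ/a = (3/11)/12 = 1/44.
Numerically: ≈ 0.023.
(Since a = 12 > μ = 0.273, the bound 1/44 is < 1 and informative.)

P[X ≥ 12] ≤ 1/44 ≈ 0.023.


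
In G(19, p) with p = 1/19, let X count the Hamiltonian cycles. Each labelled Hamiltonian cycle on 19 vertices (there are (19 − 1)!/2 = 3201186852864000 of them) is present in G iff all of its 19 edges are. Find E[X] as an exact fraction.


K_19 has (19 − 1)!/2 = 3201186852864000 labelled Hamiltonian cycles.
For each such Hamiltonian cycle H, let X_H = 1 if all 19 edges of H are present in G. Then P[X_H = 1] = p^{19} = (1/19)^{19} = 1/1978419655660313589123979.
Summing the indicators: E[X] = Σ_H E[X_H] = 3201186852864000 · p^{19} = 3201186852864000 · 1/1978419655660313589123979 = 3201186852864000/1978419655660313589123979.
Numerically: E[X] ≈ 1.61805e-09.

E[X] = 3201186852864000 · (1/19)^{19} = 3201186852864000/1978419655660313589123979 ≈ 1.61805e-09.


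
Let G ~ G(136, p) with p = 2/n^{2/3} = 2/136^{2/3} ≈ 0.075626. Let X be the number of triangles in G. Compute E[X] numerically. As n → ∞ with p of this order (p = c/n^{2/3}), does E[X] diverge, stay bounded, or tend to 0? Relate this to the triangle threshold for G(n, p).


Number of potential triangles: C(136, 3) = 410040.
Each occurs with probability p³ ≈ (0.075626)³ ≈ 4.3252595e-04.
By linearity: E[X] = C(136, 3)·p³ ≈ 410040 · 4.3252595e-04 ≈ 177.35294.
Since α = 2/3 < 1, p = c/n^{2/3} ≫ 1/n is above the triangle threshold p ~ 1/n. Asymptotically E[X] ~ (c³/6)·n^{3(1−α)} = (2³/6)·n^{1} → ∞; triangles are abundant w.h.p.

E[X] ≈ 177.35294; in regime p = Θ(1/n^{2/3}) E[X] diverges (above the triangle threshold p ~ 1/n).


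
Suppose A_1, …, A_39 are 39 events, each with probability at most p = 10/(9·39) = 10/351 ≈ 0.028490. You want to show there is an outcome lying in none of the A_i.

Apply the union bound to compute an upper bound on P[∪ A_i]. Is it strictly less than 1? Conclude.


Union bound: P[∪_{i=1}^{39} A_i] ≤ Σ_i P[A_i] ≤ 39·p = 39·(10/351) = 10/9.
Numerically: 10/9 ≈ 1.111111.
Is 10/9 < 1? NO.
Since the bound 10/9 is ≥ 1, the union bound is uninformative here; it does NOT by itself certify existence.

39·p = 10/9 ≈ 1.111111; existence NOT certified by the union bound.


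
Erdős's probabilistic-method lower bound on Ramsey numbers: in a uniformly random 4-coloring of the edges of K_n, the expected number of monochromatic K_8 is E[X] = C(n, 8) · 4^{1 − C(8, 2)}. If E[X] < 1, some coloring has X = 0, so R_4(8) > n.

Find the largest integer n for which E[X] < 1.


We need C(n, 8) · 4^{1 − 28} < 1, i.e. C(n, 8) < 4^{28 − 1} = 18014398509481984.
Check values of n near the boundary:
  n = 405: C(405, 8) = 16745853821188050; 16745853821188050 < 18014398509481984? YES
  n = 406: C(406, 8) = 17082453897995850; 17082453897995850 < 18014398509481984? YES
  n = 407: C(407, 8) = 17424959239309050; 17424959239309050 < 18014398509481984? YES
  n = 408: C(408, 8) = 17773458424095231; 17773458424095231 < 18014398509481984? YES
  n = 409: C(409, 8) = 18128041135797879; 18128041135797879 < 18014398509481984? NO
The largest n with C(n, 8) < 18014398509481984 is n = 408 (where E[X] = 17773458424095231/18014398509481984 ≈ 0.986625). Hence R_4(8) > 408, i.e. R_4(8) ≥ 409.

Largest n = 408; hence R_4(8) > 408.


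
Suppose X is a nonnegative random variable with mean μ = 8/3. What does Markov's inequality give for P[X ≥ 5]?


μ = E[X] = 8/3, a = 5.
Markov: P[X ≥ 5] ≤ μ/a = (8/3)/5 = 8/15.
Numerically: ≈ 0.53333.
(Since a = 5 > μ = 2.66667, the bound 8/15 is < 1 and informative.)

P[X ≥ 5] ≤ 8/15 ≈ 0.53333.


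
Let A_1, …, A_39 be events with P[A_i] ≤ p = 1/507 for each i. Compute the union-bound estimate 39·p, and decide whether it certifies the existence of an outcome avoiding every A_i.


Union bound: P[∪_{i=1}^{39} A_i] ≤ Σ_i P[A_i] ≤ 39·p = 39·(1/507) = 1/13.
Numerically: 1/13 ≈ 0.076923.
Is 1/13 < 1? YES.
Since P[∪ A_i] ≤ 1/13 < 1, the complement has P[∩ A_i^c] ≥ 1 − 1/13 = 12/13 > 0, so some outcome avoids every A_i.

39·p = 1/13 ≈ 0.076923; existence CERTIFIED by the union bound.


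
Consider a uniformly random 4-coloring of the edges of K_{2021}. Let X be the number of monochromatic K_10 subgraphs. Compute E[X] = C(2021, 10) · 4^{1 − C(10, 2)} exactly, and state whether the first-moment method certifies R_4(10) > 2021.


E[X] = C(2021, 10) · 4^{1 − 45} = 306347841644770462864800616 · 4^{−44} = 306347841644770462864800616/309485009821345068724781056.
As a reduced fraction: E[X] = 38293480205596307858100077/38685626227668133590597632 ≈ 0.990.
Is E[X] < 1? YES.
Since E[X] < 1, there exists a 4-coloring of K_{2021} with no monochromatic K_10; hence R_4(10) > 2021.

E[X] = 38293480205596307858100077/38685626227668133590597632 ≈ 0.990; E[X] < 1, so R_4(10) > 2021.


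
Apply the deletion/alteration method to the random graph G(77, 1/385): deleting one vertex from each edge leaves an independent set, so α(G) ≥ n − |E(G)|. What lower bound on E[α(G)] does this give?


E[|E(G)|] = C(77, 2)·p = 2926 · (1/385) = 38/5.
E[α(G)] ≥ n − E[|E(G)|] = 77 − 38/5 = 347/5.
Numerically: ≈ 69.400000.
(This is only a lower bound; the true E[α(G)] may be larger.)

E[α(G)] ≥ 347/5 ≈ 69.400000.


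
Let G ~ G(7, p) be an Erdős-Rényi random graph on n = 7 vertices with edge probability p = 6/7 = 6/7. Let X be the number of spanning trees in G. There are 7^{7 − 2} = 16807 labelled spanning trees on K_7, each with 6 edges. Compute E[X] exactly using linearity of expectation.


K_7 has 7^{7 − 2} = 16807 labelled spanning trees.
For each such spanning tree H, let X_H = 1 if all 6 edges of H are present in G. Then P[X_H = 1] = p^{6} = (6/7)^{6} = 46656/117649.
By linearity: E[X] = Σ_H E[X_H] = 16807 · p^{6} = 16807 · 46656/117649 = 46656/7.
Numerically: E[X] ≈ 6665.14.

E[X] = 16807 · (6/7)^{6} = 46656/7 ≈ 6665.14.


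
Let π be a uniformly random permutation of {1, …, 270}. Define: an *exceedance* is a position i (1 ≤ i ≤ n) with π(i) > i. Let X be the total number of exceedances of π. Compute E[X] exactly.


Write X = Σ_{i=1}^{270} X_i, where X_i = 1_{π(i) > i}.
For each fixed i, π(i) is uniform over {1, …, 270} (marginal of a uniform permutation), so P[π(i) > i] = (n − i)/n. Summing: Σ_{i=1}^{270} (n − i)/n = (0 + 1 + … + 269)/270 = 270(270 − 1)/(2·270) = (270 − 1)/2.
Hence E[X] = Σ_{i=1}^{270} (270 − i)/270 = 269/2 ≈ 134.500.

E[X] = 269/2 = 134.500.


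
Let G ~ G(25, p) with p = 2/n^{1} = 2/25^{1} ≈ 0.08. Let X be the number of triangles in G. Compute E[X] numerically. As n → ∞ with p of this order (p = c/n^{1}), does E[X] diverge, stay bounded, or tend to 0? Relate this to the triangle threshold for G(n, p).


Number of potential triangles: C(25, 3) = 2300.
Each occurs with probability p³ ≈ (0.08)³ ≈ 5.12000e-04.
By linearity: E[X] = C(25, 3)·p³ ≈ 2300 · 5.12000e-04 ≈ 1.178.
Here α = 1, so p = 2/n is exactly at the triangle threshold p ~ 1/n. Asymptotically E[X] → c³/6 = 2³/6 = 4/3 ≈ 1.333, a bounded constant. In this regime the triangle count is asymptotically Poisson(c³/6).

E[X] ≈ 1.178; in regime p = Θ(1/n^{1}) E[X] stays bounded (at the triangle threshold p ~ 1/n).


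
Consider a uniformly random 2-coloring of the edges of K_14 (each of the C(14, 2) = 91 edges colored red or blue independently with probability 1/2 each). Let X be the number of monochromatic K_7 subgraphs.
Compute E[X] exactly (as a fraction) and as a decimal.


Let X = Σ_S X_S over the C(14, 7) = 3432 subsets S of size 7, where X_S = 1 if the K_7 on S is monochromatic.
For a fixed S, the K_7 on S has C(7, 2) = 21 edges. P[all 21 edges red] = (1/2)^21, and likewise for blue, so P[monochromatic] = 2·(1/2)^21 = 2^{1 − 21} = 1/1048576.
By linearity: E[X] = C(14, 7) · 2^{1 − 21} = 3432 · 1/1048576 = 429/131072.
Numerically: E[X] ≈ 0.0033.

E[X] = C(14,7)·2^(1−C(7,2)) = 429/131072 ≈ 0.0033.


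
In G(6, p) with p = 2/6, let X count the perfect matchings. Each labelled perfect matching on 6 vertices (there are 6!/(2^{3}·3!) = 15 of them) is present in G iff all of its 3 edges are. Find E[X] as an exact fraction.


K_6 has 6!/(2^{3}·3!) = 15 labelled perfect matchings.
For each such perfect matching H, let X_H = 1 if all 3 edges of H are present in G. Then P[X_H = 1] = p^{3} = (1/3)^{3} = 1/27.
Summing the indicators: E[X] = Σ_H E[X_H] = 15 · p^{3} = 15 · 1/27 = 5/9.
Numerically: E[X] ≈ 0.555556.

E[X] = 15 · (1/3)^{3} = 5/9 ≈ 0.555556.


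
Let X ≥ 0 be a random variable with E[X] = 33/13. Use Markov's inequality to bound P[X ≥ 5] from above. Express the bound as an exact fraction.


μ = E[X] = 33/13, a = 5.
Markov: P[X ≥ 5] ≤ μ/a = (33/13)/5 = 33/65.
Numerically: ≈ 0.508.
(Since a = 5 > μ = 2.538, the bound 33/65 is < 1 and informative.)

P[X ≥ 5] ≤ 33/65 ≈ 0.508.


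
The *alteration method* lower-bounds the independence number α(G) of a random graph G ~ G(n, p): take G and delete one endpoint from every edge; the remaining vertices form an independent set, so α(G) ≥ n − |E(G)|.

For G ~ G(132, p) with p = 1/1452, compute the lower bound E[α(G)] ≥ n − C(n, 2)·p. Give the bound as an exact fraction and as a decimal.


E[|E(G)|] = C(132, 2)·p = 8646 · (1/1452) = 131/22.
E[α(G)] ≥ n − E[|E(G)|] = 132 − 131/22 = 2773/22.
Numerically: ≈ 126.045455.
(This is only a lower bound; the true E[α(G)] may be larger.)

E[α(G)] ≥ 2773/22 ≈ 126.045455.


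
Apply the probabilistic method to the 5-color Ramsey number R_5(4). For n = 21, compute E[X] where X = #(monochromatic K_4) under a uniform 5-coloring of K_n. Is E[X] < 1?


E[X] = C(21, 4) · 5^{1 − 6} = 5985 · 5^{−5} = 5985/3125.
As a reduced fraction: E[X] = 1197/625 ≈ 1.915200.
Is E[X] < 1? NO.
Since E[X] ≥ 1, the first-moment bound is inconclusive at n = 21; it does NOT by itself certify R_5(4) > 21.

E[X] = 1197/625 ≈ 1.915200; E[X] ≥ 1; first-moment method inconclusive here.


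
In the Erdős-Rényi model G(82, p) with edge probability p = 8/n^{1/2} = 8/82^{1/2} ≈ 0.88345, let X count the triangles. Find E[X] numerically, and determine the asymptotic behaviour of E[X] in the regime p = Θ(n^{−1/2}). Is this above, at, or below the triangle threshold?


Number of potential triangles: C(82, 3) = 88560.
Each occurs with probability p³ ≈ (0.88345)³ ≈ 6.8952368e-01.
By linearity: E[X] = C(82, 3)·p³ ≈ 88560 · 6.8952368e-01 ≈ 61064.21666.
Since α = 1/2 < 1, p = c/n^{1/2} ≫ 1/n is above the triangle threshold p ~ 1/n. Asymptotically E[X] ~ (c³/6)·n^{3(1−α)} = (8³/6)·n^{1.5} → ∞; triangles are abundant w.h.p.

E[X] ≈ 61064.21666; in regime p = Θ(1/n^{1/2}) E[X] diverges (above the triangle threshold p ~ 1/n).


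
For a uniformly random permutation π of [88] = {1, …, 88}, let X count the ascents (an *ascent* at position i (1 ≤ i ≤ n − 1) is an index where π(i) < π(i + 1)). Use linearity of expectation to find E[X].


Write X = Σ X_I over i = 1, …, 87, with X_I the indicator of one ascent.
There are 87 indicators.
For each fixed i, the pair (π(i), π(i+1)) is a uniformly random ordered pair of distinct values from {1, …, 88}; by symmetry P[π(i) < π(i+1)] = 1/2.
By linearity: E[X] = 87 · (1/2) = (88 − 1) · (1/2) = 87/2 ≈ 43.500.

E[X] = 87/2 = 43.500.


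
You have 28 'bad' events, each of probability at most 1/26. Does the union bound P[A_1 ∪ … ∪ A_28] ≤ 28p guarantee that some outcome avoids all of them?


Union bound: P[∪_{i=1}^{28} A_i] ≤ Σ_i P[A_i] ≤ 28·p = 28·(1/26) = 14/13.
Numerically: 14/13 ≈ 1.0769231.
Is 14/13 < 1? NO.
Since the bound 14/13 is ≥ 1, the union bound is uninformative here; it does NOT by itself certify existence.

28·p = 14/13 ≈ 1.0769231; existence NOT certified by the union bound.


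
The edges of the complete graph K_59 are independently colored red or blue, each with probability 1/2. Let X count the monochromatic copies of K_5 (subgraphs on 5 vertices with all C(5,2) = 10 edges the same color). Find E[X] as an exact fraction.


Let X = Σ_S X_S over the C(59, 5) = 5006386 subsets S of size 5, where X_S = 1 if the K_5 on S is monochromatic.
For a fixed S, the K_5 on S has C(5, 2) = 10 edges. P[all 10 edges red] = (1/2)^10, and likewise for blue, so P[monochromatic] = 2·(1/2)^10 = 2^{1 − 10} = 1/512.
Summing: E[X] = C(59, 5) · 2^{1 − 10} = 5006386 · 1/512 = 2503193/256.
Numerically: E[X] ≈ 9778.0977.

E[X] = C(59,5)·2^(1−C(5,2)) = 2503193/256 ≈ 9778.0977.


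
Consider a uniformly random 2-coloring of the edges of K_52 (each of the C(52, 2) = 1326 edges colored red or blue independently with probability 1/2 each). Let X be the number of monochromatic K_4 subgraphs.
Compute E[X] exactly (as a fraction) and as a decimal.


Let X = Σ_S X_S over the C(52, 4) = 270725 subsets S of size 4, where X_S = 1 if the K_4 on S is monochromatic.
For a fixed S, the K_4 on S has C(4, 2) = 6 edges. P[all 6 edges red] = (1/2)^6, and likewise for blue, so P[monochromatic] = 2·(1/2)^6 = 2^{1 − 6} = 1/32.
Summing: E[X] = C(52, 4) · 2^{1 − 6} = 270725 · 1/32 = 270725/32.
Numerically: E[X] ≈ 8460.15625.

E[X] = C(52,4)·2^(1−C(4,2)) = 270725/32 ≈ 8460.15625.


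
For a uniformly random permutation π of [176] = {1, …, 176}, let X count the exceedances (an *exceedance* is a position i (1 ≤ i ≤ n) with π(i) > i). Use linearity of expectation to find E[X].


Write X = Σ_{i=1}^{176} X_i, where X_i = 1_{π(i) > i}.
For each fixed i, π(i) is uniform over {1, …, 176} (marginal of a uniform permutation), so P[π(i) > i] = (n − i)/n. Summing: Σ_{i=1}^{176} (n − i)/n = (0 + 1 + … + 175)/176 = 176(176 − 1)/(2·176) = (176 − 1)/2.
Hence E[X] = Σ_{i=1}^{176} (176 − i)/176 = 175/2 ≈ 87.500000.

E[X] = 175/2 = 87.500000.


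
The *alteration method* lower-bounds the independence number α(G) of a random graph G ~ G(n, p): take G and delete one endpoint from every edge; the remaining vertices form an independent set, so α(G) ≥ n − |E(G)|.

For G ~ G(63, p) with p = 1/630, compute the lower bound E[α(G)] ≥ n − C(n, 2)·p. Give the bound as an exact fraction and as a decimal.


E[|E(G)|] = C(63, 2)·p = 1953 · (1/630) = 31/10.
E[α(G)] ≥ n − E[|E(G)|] = 63 − 31/10 = 599/10.
Numerically: ≈ 59.9000.
(This is only a lower bound; the true E[α(G)] may be larger.)

E[α(G)] ≥ 599/10 ≈ 59.9000.


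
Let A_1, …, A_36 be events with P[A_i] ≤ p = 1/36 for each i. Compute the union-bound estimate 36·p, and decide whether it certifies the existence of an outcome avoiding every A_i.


Union bound: P[∪_{i=1}^{36} A_i] ≤ Σ_i P[A_i] ≤ 36·p = 36·(1/36) = 1.
Numerically: 1 ≈ 1.00000.
Is 1 < 1? NO.
Since the bound 1 is ≥ 1, the union bound is uninformative here; it does NOT by itself certify existence.

36·p = 1 ≈ 1.00000; existence NOT certified by the union bound.


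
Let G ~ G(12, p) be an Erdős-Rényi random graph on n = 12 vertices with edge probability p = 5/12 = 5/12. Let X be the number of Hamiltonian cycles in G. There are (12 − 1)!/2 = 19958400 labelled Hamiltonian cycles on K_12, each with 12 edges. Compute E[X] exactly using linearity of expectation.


K_12 has (12 − 1)!/2 = 19958400 labelled Hamiltonian cycles.
For each such Hamiltonian cycle H, let X_H = 1 if all 12 edges of H are present in G. Then P[X_H = 1] = p^{12} = (5/12)^{12} = 244140625/8916100448256.
By linearity of expectation: E[X] = Σ_H E[X_H] = 19958400 · p^{12} = 19958400 · 244140625/8916100448256 = 469970703125/859963392.
Numerically: E[X] ≈ 546.5.

E[X] = 19958400 · (5/12)^{12} = 469970703125/859963392 ≈ 546.5.


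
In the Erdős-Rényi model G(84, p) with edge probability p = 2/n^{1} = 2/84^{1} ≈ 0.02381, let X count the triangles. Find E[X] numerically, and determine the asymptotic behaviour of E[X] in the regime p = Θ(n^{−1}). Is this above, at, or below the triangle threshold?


Number of potential triangles: C(84, 3) = 95284.
Each occurs with probability p³ ≈ (0.02381)³ ≈ 1.349746e-05.
By linearity: E[X] = C(84, 3)·p³ ≈ 95284 · 1.349746e-05 ≈ 1.2861.
Here α = 1, so p = 2/n is exactly at the triangle threshold p ~ 1/n. Asymptotically E[X] → c³/6 = 2³/6 = 4/3 ≈ 1.3333, a bounded constant. In this regime the triangle count is asymptotically Poisson(c³/6).

E[X] ≈ 1.2861; in regime p = Θ(1/n^{1}) E[X] stays bounded (at the triangle threshold p ~ 1/n).


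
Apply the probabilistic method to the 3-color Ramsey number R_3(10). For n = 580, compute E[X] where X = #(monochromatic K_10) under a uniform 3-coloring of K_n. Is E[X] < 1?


E[X] = C(580, 10) · 3^{1 − 45} = 1098085496704252547920 · 3^{−44} = 1098085496704252547920/984770902183611232881.
As a reduced fraction: E[X] = 1098085496704252547920/984770902183611232881 ≈ 1.115067.
Is E[X] < 1? NO.
Since E[X] ≥ 1, the first-moment bound is inconclusive at n = 580; it does NOT by itself certify R_3(10) > 580.

E[X] = 1098085496704252547920/984770902183611232881 ≈ 1.115067; E[X] ≥ 1; first-moment method inconclusive here.


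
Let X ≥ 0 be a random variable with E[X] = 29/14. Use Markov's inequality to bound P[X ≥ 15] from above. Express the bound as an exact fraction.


μ = E[X] = 29/14, a = 15.
Markov: P[X ≥ 15] ≤ μ/a = (29/14)/15 = 29/210.
Numerically: ≈ 0.138095.
(Since a = 15 > μ = 2.071429, the bound 29/210 is < 1 and informative.)

P[X ≥ 15] ≤ 29/210 ≈ 0.138095.


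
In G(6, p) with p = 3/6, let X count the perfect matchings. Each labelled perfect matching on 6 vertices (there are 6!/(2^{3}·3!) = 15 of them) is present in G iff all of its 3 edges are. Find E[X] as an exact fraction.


K_6 has 6!/(2^{3}·3!) = 15 labelled perfect matchings.
For each such perfect matching H, let X_H = 1 if all 3 edges of H are present in G. Then P[X_H = 1] = p^{3} = (1/2)^{3} = 1/8.
Summing the indicators: E[X] = Σ_H E[X_H] = 15 · p^{3} = 15 · 1/8 = 15/8.
Numerically: E[X] ≈ 1.88.

E[X] = 15 · (1/2)^{3} = 15/8 ≈ 1.88.


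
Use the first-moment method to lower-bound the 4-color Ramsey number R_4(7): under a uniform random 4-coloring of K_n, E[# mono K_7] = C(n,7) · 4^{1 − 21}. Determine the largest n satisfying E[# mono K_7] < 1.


We need C(n, 7) · 4^{1 − 21} < 1, i.e. C(n, 7) < 4^{21 − 1} = 1099511627776.
Check values of n near the boundary:
  n = 175: C(175, 7) = 883208107275; 883208107275 < 1099511627776? YES
  n = 176: C(176, 7) = 919790691600; 919790691600 < 1099511627776? YES
  n = 177: C(177, 7) = 957664425960; 957664425960 < 1099511627776? YES
  n = 178: C(178, 7) = 996867063280; 996867063280 < 1099511627776? YES
  n = 179: C(179, 7) = 1037437234460; 1037437234460 < 1099511627776? YES
  n = 180: C(180, 7) = 1079414463600; 1079414463600 < 1099511627776? YES
  n = 181: C(181, 7) = 1122839183400; 1122839183400 < 1099511627776? NO
  n = 182: C(182, 7) = 1167752750736; 1167752750736 < 1099511627776? NO
  n = 183: C(183, 7) = 1214197462413; 1214197462413 < 1099511627776? NO
The largest n with C(n, 7) < 1099511627776 is n = 180 (where E[X] = 67463403975/68719476736 ≈ 0.9817). Hence R_4(7) > 180, i.e. R_4(7) ≥ 181.

Largest n = 180; hence R_4(7) > 180.


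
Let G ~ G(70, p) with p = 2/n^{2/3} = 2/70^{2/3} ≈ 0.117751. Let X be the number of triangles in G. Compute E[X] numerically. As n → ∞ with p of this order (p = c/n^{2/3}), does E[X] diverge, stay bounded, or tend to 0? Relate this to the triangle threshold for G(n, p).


Number of potential triangles: C(70, 3) = 54740.
Each occurs with probability p³ ≈ (0.117751)³ ≈ 1.63265306e-03.
By linearity: E[X] = C(70, 3)·p³ ≈ 54740 · 1.63265306e-03 ≈ 89.371429.
Since α = 2/3 < 1, p = c/n^{2/3} ≫ 1/n is above the triangle threshold p ~ 1/n. Asymptotically E[X] ~ (c³/6)·n^{3(1−α)} = (2³/6)·n^{1} → ∞; triangles are abundant w.h.p.

E[X] ≈ 89.371429; in regime p = Θ(1/n^{2/3}) E[X] diverges (above the triangle threshold p ~ 1/n).


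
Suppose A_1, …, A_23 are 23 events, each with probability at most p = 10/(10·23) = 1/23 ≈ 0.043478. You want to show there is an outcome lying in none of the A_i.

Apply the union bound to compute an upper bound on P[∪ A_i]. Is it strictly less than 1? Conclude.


Union bound: P[∪_{i=1}^{23} A_i] ≤ Σ_i P[A_i] ≤ 23·p = 23·(1/23) = 1.
Numerically: 1 ≈ 1.000000.
Is 1 < 1? NO.
Since the bound 1 is ≥ 1, the union bound is uninformative here; it does NOT by itself certify existence.

23·p = 1 ≈ 1.000000; existence NOT certified by the union bound.


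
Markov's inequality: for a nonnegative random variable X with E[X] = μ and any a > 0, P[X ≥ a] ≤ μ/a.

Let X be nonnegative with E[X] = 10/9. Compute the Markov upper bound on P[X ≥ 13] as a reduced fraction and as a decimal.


μ = E[X] = 10/9, a = 13.
Markov: P[X ≥ 13] ≤ μ/a = (10/9)/13 = 10/117.
Numerically: ≈ 0.08547.
(Since a = 13 > μ = 1.11111, the bound 10/117 is < 1 and informative.)

P[X ≥ 13] ≤ 10/117 ≈ 0.08547.


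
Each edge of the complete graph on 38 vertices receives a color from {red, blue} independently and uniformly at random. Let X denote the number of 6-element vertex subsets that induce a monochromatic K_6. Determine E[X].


Let X = Σ_S X_S over the C(38, 6) = 2760681 subsets S of size 6, where X_S = 1 if the K_6 on S is monochromatic.
For a fixed S, the K_6 on S has C(6, 2) = 15 edges. P[all 15 edges red] = (1/2)^15, and likewise for blue, so P[monochromatic] = 2·(1/2)^15 = 2^{1 − 15} = 1/16384.
By linearity: E[X] = C(38, 6) · 2^{1 − 15} = 2760681 · 1/16384 = 2760681/16384.
Numerically: E[X] ≈ 168.498596.

E[X] = C(38,6)·2^(1−C(6,2)) = 2760681/16384 ≈ 168.498596.


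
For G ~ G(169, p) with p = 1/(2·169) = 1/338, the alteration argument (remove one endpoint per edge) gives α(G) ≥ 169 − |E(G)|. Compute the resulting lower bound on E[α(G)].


E[|E(G)|] = C(169, 2)·p = 14196 · (1/338) = 42.
E[α(G)] ≥ n − E[|E(G)|] = 169 − 42 = 127.
Numerically: ≈ 127.000000.
(This is only a lower bound; the true E[α(G)] may be larger.)

E[α(G)] ≥ 127 ≈ 127.000000.


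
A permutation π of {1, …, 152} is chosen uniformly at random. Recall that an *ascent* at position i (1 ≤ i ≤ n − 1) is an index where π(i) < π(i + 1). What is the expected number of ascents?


Write X = Σ X_I over i = 1, …, 151, with X_I the indicator of one ascent.
There are 151 indicators.
For each fixed i, the pair (π(i), π(i+1)) is a uniformly random ordered pair of distinct values from {1, …, 152}; by symmetry P[π(i) < π(i+1)] = 1/2.
By linearity: E[X] = 151 · (1/2) = (152 − 1) · (1/2) = 151/2 ≈ 75.500.

E[X] = 151/2 = 75.500.


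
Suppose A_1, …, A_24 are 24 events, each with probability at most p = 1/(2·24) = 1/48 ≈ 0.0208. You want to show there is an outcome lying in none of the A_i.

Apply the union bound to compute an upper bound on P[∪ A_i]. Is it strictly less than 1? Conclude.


Union bound: P[∪_{i=1}^{24} A_i] ≤ Σ_i P[A_i] ≤ 24·p = 24·(1/48) = 1/2.
Numerically: 1/2 ≈ 0.5000.
Is 1/2 < 1? YES.
Since P[∪ A_i] ≤ 1/2 < 1, the complement has P[∩ A_i^c] ≥ 1 − 1/2 = 1/2 > 0, so some outcome avoids every A_i.

24·p = 1/2 ≈ 0.5000; existence CERTIFIED by the union bound.


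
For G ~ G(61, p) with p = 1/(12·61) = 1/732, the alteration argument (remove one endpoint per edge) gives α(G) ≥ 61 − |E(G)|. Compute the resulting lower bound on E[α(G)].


E[|E(G)|] = C(61, 2)·p = 1830 · (1/732) = 5/2.
E[α(G)] ≥ n − E[|E(G)|] = 61 − 5/2 = 117/2.
Numerically: ≈ 58.500000.
(This is only a lower bound; the true E[α(G)] may be larger.)

E[α(G)] ≥ 117/2 ≈ 58.500000.


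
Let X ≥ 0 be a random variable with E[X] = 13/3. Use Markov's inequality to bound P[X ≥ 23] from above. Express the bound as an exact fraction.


μ = E[X] = 13/3, a = 23.
Markov: P[X ≥ 23] ≤ μ/a = (13/3)/23 = 13/69.
Numerically: ≈ 0.188.
(Since a = 23 > μ = 4.333, the bound 13/69 is < 1 and informative.)

P[X ≥ 23] ≤ 13/69 ≈ 0.188.


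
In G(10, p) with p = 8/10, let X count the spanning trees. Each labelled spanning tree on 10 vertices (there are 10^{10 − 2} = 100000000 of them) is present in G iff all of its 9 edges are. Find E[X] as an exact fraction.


K_10 has 10^{10 − 2} = 100000000 labelled spanning trees.
For each such spanning tree H, let X_H = 1 if all 9 edges of H are present in G. Then P[X_H = 1] = p^{9} = (4/5)^{9} = 262144/1953125.
By linearity of expectation: E[X] = Σ_H E[X_H] = 100000000 · p^{9} = 100000000 · 262144/1953125 = 67108864/5.
Numerically: E[X] ≈ 1.3422e+07.

E[X] = 100000000 · (4/5)^{9} = 67108864/5 ≈ 1.3422e+07.


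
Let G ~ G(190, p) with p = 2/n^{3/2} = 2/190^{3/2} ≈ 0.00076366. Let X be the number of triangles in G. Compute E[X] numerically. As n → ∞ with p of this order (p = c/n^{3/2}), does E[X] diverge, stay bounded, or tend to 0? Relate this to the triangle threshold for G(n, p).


Number of potential triangles: C(190, 3) = 1125180.
Each occurs with probability p³ ≈ (0.00076366)³ ≈ 4.4534726e-10.
By linearity: E[X] = C(190, 3)·p³ ≈ 1125180 · 4.4534726e-10 ≈ 0.00050.
Since α = 3/2 > 1, p = c/n^{3/2} = o(1/n) is below the triangle threshold p ~ 1/n. Asymptotically E[X] ~ (c³/6)·n^{3(1−α)} = (2³/6)·n^{-1.5} → 0, so by Markov's inequality G has no triangles w.h.p.

E[X] ≈ 0.00050; in regime p = Θ(1/n^{3/2}) E[X] tends to 0 (below the triangle threshold p ~ 1/n).


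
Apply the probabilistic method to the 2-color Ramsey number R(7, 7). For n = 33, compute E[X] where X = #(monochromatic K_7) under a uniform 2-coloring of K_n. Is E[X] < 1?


E[X] = C(33, 7) · 2^{1 − 21} = 4272048 · 2^{−20} = 4272048/1048576.
As a reduced fraction: E[X] = 267003/65536 ≈ 4.074.
Is E[X] < 1? NO.
Since E[X] ≥ 1, the first-moment bound is inconclusive at n = 33; it does NOT by itself certify R(7, 7) > 33.

E[X] = 267003/65536 ≈ 4.074; E[X] ≥ 1; first-moment method inconclusive here.


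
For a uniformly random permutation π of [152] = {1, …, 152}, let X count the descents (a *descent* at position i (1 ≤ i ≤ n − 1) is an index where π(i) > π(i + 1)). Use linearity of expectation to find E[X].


Write X = Σ X_I over i = 1, …, 151, with X_I the indicator of one descent.
There are 151 indicators.
For each fixed i, the pair (π(i), π(i+1)) is a uniformly random ordered pair of distinct values from {1, …, 152}; by symmetry P[π(i) > π(i+1)] = 1/2.
By linearity: E[X] = 151 · (1/2) = (152 − 1) · (1/2) = 151/2 ≈ 75.500.

E[X] = 151/2 = 75.500.


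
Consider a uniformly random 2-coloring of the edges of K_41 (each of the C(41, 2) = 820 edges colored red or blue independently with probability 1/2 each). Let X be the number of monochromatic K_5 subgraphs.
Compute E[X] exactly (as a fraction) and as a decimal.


Let X = Σ_S X_S over the C(41, 5) = 749398 subsets S of size 5, where X_S = 1 if the K_5 on S is monochromatic.
For a fixed S, the K_5 on S has C(5, 2) = 10 edges. P[all 10 edges red] = (1/2)^10, and likewise for blue, so P[monochromatic] = 2·(1/2)^10 = 2^{1 − 10} = 1/512.
By linearity of expectation: E[X] = C(41, 5) · 2^{1 − 10} = 749398 · 1/512 = 374699/256.
Numerically: E[X] ≈ 1463.6680.

E[X] = C(41,5)·2^(1−C(5,2)) = 374699/256 ≈ 1463.6680.


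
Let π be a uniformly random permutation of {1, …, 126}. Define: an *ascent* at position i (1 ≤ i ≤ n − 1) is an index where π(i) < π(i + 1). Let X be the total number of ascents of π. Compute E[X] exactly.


Write X = Σ X_I over i = 1, …, 125, with X_I the indicator of one ascent.
There are 125 indicators.
For each fixed i, the pair (π(i), π(i+1)) is a uniformly random ordered pair of distinct values from {1, …, 126}; by symmetry P[π(i) < π(i+1)] = 1/2.
By linearity: E[X] = 125 · (1/2) = (126 − 1) · (1/2) = 125/2 ≈ 62.5000.

E[X] = 125/2 = 62.5000.


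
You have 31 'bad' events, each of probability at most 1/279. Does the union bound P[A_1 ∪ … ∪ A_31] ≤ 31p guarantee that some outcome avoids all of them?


Union bound: P[∪_{i=1}^{31} A_i] ≤ Σ_i P[A_i] ≤ 31·p = 31·(1/279) = 1/9.
Numerically: 1/9 ≈ 0.1111.
Is 1/9 < 1? YES.
Since P[∪ A_i] ≤ 1/9 < 1, the complement has P[∩ A_i^c] ≥ 1 − 1/9 = 8/9 > 0, so some outcome avoids every A_i.

31·p = 1/9 ≈ 0.1111; existence CERTIFIED by the union bound.


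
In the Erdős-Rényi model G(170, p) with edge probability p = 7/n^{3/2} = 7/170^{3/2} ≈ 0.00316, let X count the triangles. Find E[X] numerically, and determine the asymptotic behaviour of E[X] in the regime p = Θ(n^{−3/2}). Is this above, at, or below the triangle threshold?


Number of potential triangles: C(170, 3) = 804440.
Each occurs with probability p³ ≈ (0.00316)³ ≈ 3.14973e-08.
By linearity: E[X] = C(170, 3)·p³ ≈ 804440 · 3.14973e-08 ≈ 0.025.
Since α = 3/2 > 1, p = c/n^{3/2} = o(1/n) is below the triangle threshold p ~ 1/n. Asymptotically E[X] ~ (c³/6)·n^{3(1−α)} = (7³/6)·n^{-1.5} → 0, so by Markov's inequality G has no triangles w.h.p.

E[X] ≈ 0.025; in regime p = Θ(1/n^{3/2}) E[X] tends to 0 (below the triangle threshold p ~ 1/n).
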